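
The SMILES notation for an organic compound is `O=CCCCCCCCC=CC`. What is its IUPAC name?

The longest carbon chain that includes the –CHO group and the multiple bond has 11 carbons, so the parent hydride is undecane.
The principal characteristic group is an aldehyde (terminal –CHO), named with the suffix -al.
There is one C=C double bond, indicated by the ending -ene.
The numbering direction is chosen so that the aldehyde carbon is C-1 by definition.
With this numbering: the double bond between C-9 and C-10.
The name is undec-9-enal.

undec-9-enal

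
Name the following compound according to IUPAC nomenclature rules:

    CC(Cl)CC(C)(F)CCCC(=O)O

7-chloro-5-fluoro-5-methyloctanoic acid

The longest chain bearing the –COOH group is 8 carbons long (octane).
The principal characteristic group is a carboxylic acid (terminal –COOH), named with the suffix -oic acid.
Choose the numbering such that the carboxylic acid carbon is C-1 by definition.
With this numbering: a chloro group at C-7; a fluoro group at C-5; a methyl group at C-5.
Substituent prefixes are cited in alphabetical order (multiplying prefixes like di-/tri- are ignored for ordering).
The name is 7-chloro-5-fluoro-5-methyloctanoic acid.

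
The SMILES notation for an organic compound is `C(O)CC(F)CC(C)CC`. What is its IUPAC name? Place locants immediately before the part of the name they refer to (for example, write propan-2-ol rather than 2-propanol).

Counting along the main chain through the –OH group gives 7 carbons: the parent is heptane.
The principal characteristic group is an alcohol (–OH), named with the suffix -ol.
The numbering direction is chosen so that numbering from this end puts the hydroxyl group at C-1 rather than C-7.
This places the hydroxyl at C-1; a fluoro group at C-3; a methyl group at C-5.
Substituent prefixes are cited in alphabetical order (multiplying prefixes like di-/tri- are ignored for ordering).
Assembling the pieces gives 3-fluoro-5-methylheptan-1-ol.

3-fluoro-5-methylheptan-1-ol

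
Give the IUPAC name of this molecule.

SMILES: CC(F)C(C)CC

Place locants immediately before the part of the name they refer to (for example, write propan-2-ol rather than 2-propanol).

2-fluoro-3-methylpentane

The longest continuous carbon chain has 5 atoms, so the parent hydride is pentane.
The numbering direction is chosen so that the substituent locant set {2,3} is lower than {3,4} at the first point of difference.
That gives a fluoro group at C-2; a methyl group at C-3.
Substituent prefixes are cited in alphabetical order (multiplying prefixes like di-/tri- are ignored for ordering).
The name is 2-fluoro-3-methylpentane.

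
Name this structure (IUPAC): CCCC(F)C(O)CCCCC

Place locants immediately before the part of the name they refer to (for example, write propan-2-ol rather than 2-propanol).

4-fluorodecan-5-ol

The longest carbon chain that includes the –OH group has 10 carbons, so the parent hydride is decane.
The principal characteristic group is an alcohol (–OH), named with the suffix -ol.
Choose the numbering such that numbering from this end puts the hydroxyl group at C-5 rather than C-6.
With this numbering: the hydroxyl at C-5; a fluoro group at C-4.
Assembling the pieces gives 4-fluorodecan-5-ol.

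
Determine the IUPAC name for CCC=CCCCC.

oct-3-ene

The longest chain bearing the multiple bond is 8 carbons long (octane).
A C=C double bond in the chain gives the infix -ene-.
The numbering direction is chosen so that numbering from this end puts the double bond at C-3 rather than C-5.
That gives the double bond between C-3 and C-4.
Assembling the pieces gives oct-3-ene.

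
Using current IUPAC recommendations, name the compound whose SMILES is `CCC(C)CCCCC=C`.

7-methylnon-1-ene

The longest chain bearing the multiple bond is 9 carbons long (nonane).
There is one C=C double bond, indicated by the ending -ene.
The numbering direction is chosen so that numbering from this end puts the double bond at C-1 rather than C-8.
That gives the double bond between C-1 and C-2; a methyl group at C-7.
Putting it together: 7-methylnon-1-ene.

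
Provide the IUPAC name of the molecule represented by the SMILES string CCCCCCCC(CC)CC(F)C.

4-ethyl-2-fluoroundecane

The parent chain contains 11 carbons (undecane).
Choose the numbering such that the substituent locant set {2,4} is lower than {8,10} at the first point of difference.
This places an ethyl group at C-4; a fluoro group at C-2.
Prefixes are listed alphabetically: ethyl, fluoro.
Assembling the pieces gives 4-ethyl-2-fluoroundecane.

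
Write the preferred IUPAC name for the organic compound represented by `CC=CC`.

but-2-ene

The longest chain bearing the multiple bond is 4 carbons long (butane).
There is one C=C double bond, indicated by the ending -ene.
The molecule is symmetric, so either numbering direction gives the same locants.
This places the double bond between C-2 and C-3.
The name is but-2-ene.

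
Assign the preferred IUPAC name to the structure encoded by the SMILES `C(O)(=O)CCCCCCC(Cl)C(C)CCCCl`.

8,12-dichloro-9-methyldodecanoic acid

The longest carbon chain that includes the –COOH group has 12 carbons, so the parent hydride is dodecane.
A carboxylic acid (terminal –COOH) is the principal characteristic group, giving the suffix -oic acid.
Choose the numbering such that the carboxylic acid carbon is C-1 by definition.
With this numbering: chloro groups at C-8 and C-12; a methyl group at C-9.
Prefixes are listed alphabetically: chloro, methyl.
The name is 8,12-dichloro-9-methyldodecanoic acid.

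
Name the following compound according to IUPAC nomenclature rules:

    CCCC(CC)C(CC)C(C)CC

4,5-diethyl-3-methyloctane

The parent chain contains 8 carbons (octane).
Choose the numbering such that the substituent locant set {3,4,5} is lower than {4,5,6} at the first point of difference.
That gives ethyl groups at C-4 and C-5; a methyl group at C-3.
The substituents are ordered alphabetically, ignoring any di-/tri- multipliers.
Putting it together: 4,5-diethyl-3-methyloctane.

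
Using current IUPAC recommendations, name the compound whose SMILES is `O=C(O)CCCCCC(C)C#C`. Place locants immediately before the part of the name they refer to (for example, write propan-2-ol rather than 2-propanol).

7-methylnon-8-ynoic acid

Counting along the main chain through the –COOH group and the multiple bond gives 9 carbons: the parent is nonane.
The highest-priority functional group is a carboxylic acid (terminal –COOH), so the name ends in -oic acid.
The chain contains a C≡C triple bond, so the unsaturation ending is -yne.
The numbering direction is chosen so that the carboxylic acid carbon is C-1 by definition.
That gives the triple bond between C-8 and C-9; a methyl group at C-7.
Putting it together: 7-methylnon-8-ynoic acid.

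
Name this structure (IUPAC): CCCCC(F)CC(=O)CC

The longest chain bearing the carbonyl is 9 carbons long (nonane).
The principal characteristic group is a ketone (C=O on an internal carbon), named with the suffix -one.
Number the chain so that numbering from this end puts the carbonyl group at C-3 rather than C-7.
This places the carbonyl at C-3; a fluoro group at C-5.
The name is 5-fluorononan-3-one.

5-fluorononan-3-one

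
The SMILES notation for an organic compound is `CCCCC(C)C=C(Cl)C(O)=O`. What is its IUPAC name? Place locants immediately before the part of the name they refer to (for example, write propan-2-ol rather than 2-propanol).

The longest chain bearing the –COOH group and the multiple bond is 8 carbons long (octane).
The principal characteristic group is a carboxylic acid (terminal –COOH), named with the suffix -oic acid.
A C=C double bond in the chain gives the infix -ene-.
The numbering direction is chosen so that the carboxylic acid carbon is C-1 by definition.
That gives the double bond between C-2 and C-3; a chloro group at C-2; a methyl group at C-4.
Prefixes are listed alphabetically: chloro, methyl.
Putting it together: 2-chloro-4-methyloct-2-enoic acid.

2-chloro-4-methyloct-2-enoic acid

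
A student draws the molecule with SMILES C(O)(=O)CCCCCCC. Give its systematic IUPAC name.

octanoic acid

The longest chain bearing the –COOH group is 8 carbons long (octane).
The highest-priority functional group is a carboxylic acid (terminal –COOH), so the name ends in -oic acid.
Number the chain so that the carboxylic acid carbon is C-1 by definition.
Assembling the pieces gives octanoic acid.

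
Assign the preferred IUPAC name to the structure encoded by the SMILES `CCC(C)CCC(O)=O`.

Counting along the main chain through the –COOH group gives 6 carbons: the parent is hexane.
The principal characteristic group is a carboxylic acid (terminal –COOH), named with the suffix -oic acid.
Choose the numbering such that the carboxylic acid carbon is C-1 by definition.
This places a methyl group at C-4.
The name is 4-methylhexanoic acid.

4-methylhexanoic acid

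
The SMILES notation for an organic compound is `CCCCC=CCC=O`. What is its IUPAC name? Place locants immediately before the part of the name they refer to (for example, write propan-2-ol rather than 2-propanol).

oct-3-enal

The longest chain bearing the –CHO group and the multiple bond is 8 carbons long (octane).
An aldehyde (terminal –CHO) is the principal characteristic group, giving the suffix -al.
There is one C=C double bond, indicated by the ending -ene.
The numbering direction is chosen so that the aldehyde carbon is C-1 by definition.
That gives the double bond between C-3 and C-4.
The name is oct-3-enal.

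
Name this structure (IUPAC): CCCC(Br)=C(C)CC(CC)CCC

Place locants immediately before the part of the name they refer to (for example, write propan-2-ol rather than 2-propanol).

4-bromo-7-ethyl-5-methyldec-4-ene

Counting along the main chain through the multiple bond gives 10 carbons: the parent is decane.
The chain contains a C=C double bond, so the unsaturation ending is -ene.
Number the chain so that numbering from this end puts the double bond at C-4 rather than C-6.
This places the double bond between C-4 and C-5; a bromo group at C-4; an ethyl group at C-7; a methyl group at C-5.
Substituent prefixes are cited in alphabetical order (multiplying prefixes like di-/tri- are ignored for ordering).
Assembling the pieces gives 4-bromo-7-ethyl-5-methyldec-4-ene.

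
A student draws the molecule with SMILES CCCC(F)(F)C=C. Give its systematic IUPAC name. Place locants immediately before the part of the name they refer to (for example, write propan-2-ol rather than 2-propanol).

The longest chain bearing the multiple bond is 6 carbons long (hexane).
A C=C double bond in the chain gives the infix -ene-.
The numbering direction is chosen so that numbering from this end puts the double bond at C-1 rather than C-5.
This places the double bond between C-1 and C-2; two fluoro groups at C-3.
Putting it together: 3,3-difluorohex-1-ene.

3,3-difluorohex-1-ene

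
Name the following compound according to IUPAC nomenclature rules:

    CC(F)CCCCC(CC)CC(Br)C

The parent chain contains 10 carbons (decane).
The numbering direction is chosen so that the substituent locant set {2,4,9} is lower than {2,7,9} at the first point of difference.
With this numbering: a bromo group at C-2; an ethyl group at C-4; a fluoro group at C-9.
The substituents are ordered alphabetically, ignoring any di-/tri- multipliers.
Putting it together: 2-bromo-4-ethyl-9-fluorodecane.

2-bromo-4-ethyl-9-fluorodecane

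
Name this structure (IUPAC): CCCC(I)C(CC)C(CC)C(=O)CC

4,5-diethyl-6-iodononan-3-one

The longest carbon chain that includes the carbonyl has 9 carbons, so the parent hydride is nonane.
A ketone (C=O on an internal carbon) is the principal characteristic group, giving the suffix -one.
Number the chain so that numbering from this end puts the carbonyl group at C-3 rather than C-7.
This places the carbonyl at C-3; ethyl groups at C-4 and C-5; an iodo group at C-6.
Prefixes are listed alphabetically: ethyl, iodo.
Putting it together: 4,5-diethyl-6-iodononan-3-one.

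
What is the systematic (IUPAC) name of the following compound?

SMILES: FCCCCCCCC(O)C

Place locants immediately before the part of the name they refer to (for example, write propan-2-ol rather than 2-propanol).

Counting along the main chain through the –OH group gives 9 carbons: the parent is nonane.
The highest-priority functional group is an alcohol (–OH), so the name ends in -ol.
Number the chain so that numbering from this end puts the hydroxyl group at C-2 rather than C-8.
That gives the hydroxyl at C-2; a fluoro group at C-9.
Assembling the pieces gives 9-fluorononan-2-ol.

9-fluorononan-2-ol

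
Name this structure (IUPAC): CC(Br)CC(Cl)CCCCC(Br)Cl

1,8-dibromo-1,6-dichlorononane

The parent chain contains 9 carbons (nonane).
Number the chain so that the substituent locant set {1,1,6,8} is lower than {2,4,9,9} at the first point of difference.
That gives bromo groups at C-1 and C-8; chloro groups at C-1 and C-6.
Prefixes are listed alphabetically: bromo, chloro.
Assembling the pieces gives 1,8-dibromo-1,6-dichlorononane.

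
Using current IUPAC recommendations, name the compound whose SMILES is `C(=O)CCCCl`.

The longest chain bearing the –CHO group is 4 carbons long (butane).
An aldehyde (terminal –CHO) is the principal characteristic group, giving the suffix -al.
The numbering direction is chosen so that the aldehyde carbon is C-1 by definition.
This places a chloro group at C-4.
Putting it together: 4-chlorobutanal.

4-chlorobutanal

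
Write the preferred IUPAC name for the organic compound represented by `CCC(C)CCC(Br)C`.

The longest continuous carbon chain has 7 atoms, so the parent hydride is heptane.
Number the chain so that the substituent locant set {2,5} is lower than {3,6} at the first point of difference.
With this numbering: a bromo group at C-2; a methyl group at C-5.
The substituents are ordered alphabetically, ignoring any di-/tri- multipliers.
Assembling the pieces gives 2-bromo-5-methylheptane.

2-bromo-5-methylheptane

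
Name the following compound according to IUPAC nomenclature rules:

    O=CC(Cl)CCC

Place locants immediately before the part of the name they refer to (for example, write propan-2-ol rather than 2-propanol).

The longest chain bearing the –CHO group is 5 carbons long (pentane).
The principal characteristic group is an aldehyde (terminal –CHO), named with the suffix -al.
Number the chain so that the aldehyde carbon is C-1 by definition.
That gives a chloro group at C-2.
The name is 2-chloropentanal.

2-chloropentanal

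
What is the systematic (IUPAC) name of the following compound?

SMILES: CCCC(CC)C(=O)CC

Counting along the main chain through the carbonyl gives 7 carbons: the parent is heptane.
The highest-priority functional group is a ketone (C=O on an internal carbon), so the name ends in -one.
The numbering direction is chosen so that numbering from this end puts the carbonyl group at C-3 rather than C-5.
That gives the carbonyl at C-3; an ethyl group at C-4.
Putting it together: 4-ethylheptan-3-one.

4-ethylheptan-3-one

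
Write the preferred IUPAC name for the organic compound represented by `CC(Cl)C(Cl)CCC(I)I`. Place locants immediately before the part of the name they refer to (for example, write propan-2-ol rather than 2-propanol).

The parent chain contains 6 carbons (hexane).
Choose the numbering such that the substituent locant set {1,1,4,5} is lower than {2,3,6,6} at the first point of difference.
With this numbering: chloro groups at C-4 and C-5; two iodo groups at C-1.
Prefixes are listed alphabetically: chloro, iodo.
Assembling the pieces gives 4,5-dichloro-1,1-diiodohexane.

4,5-dichloro-1,1-diiodohexane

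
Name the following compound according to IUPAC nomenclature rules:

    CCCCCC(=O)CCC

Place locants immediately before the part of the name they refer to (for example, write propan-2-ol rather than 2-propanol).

nonan-4-one

Counting along the main chain through the carbonyl gives 9 carbons: the parent is nonane.
The principal characteristic group is a ketone (C=O on an internal carbon), named with the suffix -one.
Choose the numbering such that numbering from this end puts the carbonyl group at C-4 rather than C-6.
This places the carbonyl at C-4.
Putting it together: nonan-4-one.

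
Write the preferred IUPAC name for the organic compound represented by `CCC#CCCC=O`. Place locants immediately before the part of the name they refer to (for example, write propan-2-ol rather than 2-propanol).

hept-4-ynal

Counting along the main chain through the –CHO group and the multiple bond gives 7 carbons: the parent is heptane.
The highest-priority functional group is an aldehyde (terminal –CHO), so the name ends in -al.
A C≡C triple bond in the chain gives the infix -yne-.
Choose the numbering such that the aldehyde carbon is C-1 by definition.
That gives the triple bond between C-4 and C-5.
Putting it together: hept-4-ynal.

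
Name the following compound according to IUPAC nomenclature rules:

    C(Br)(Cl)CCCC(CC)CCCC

The longest continuous carbon chain has 9 atoms, so the parent hydride is nonane.
The numbering direction is chosen so that the substituent locant set {1,1,5} is lower than {5,9,9} at the first point of difference.
With this numbering: a bromo group at C-1; a chloro group at C-1; an ethyl group at C-5.
Substituent prefixes are cited in alphabetical order (multiplying prefixes like di-/tri- are ignored for ordering).
Putting it together: 1-bromo-1-chloro-5-ethylnonane.

1-bromo-1-chloro-5-ethylnonane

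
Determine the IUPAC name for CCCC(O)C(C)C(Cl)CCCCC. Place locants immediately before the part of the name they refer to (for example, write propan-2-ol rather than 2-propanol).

The longest carbon chain that includes the –OH group has 11 carbons, so the parent hydride is undecane.
An alcohol (–OH) is the principal characteristic group, giving the suffix -ol.
The numbering direction is chosen so that numbering from this end puts the hydroxyl group at C-4 rather than C-8.
With this numbering: the hydroxyl at C-4; a chloro group at C-6; a methyl group at C-5.
Substituent prefixes are cited in alphabetical order (multiplying prefixes like di-/tri- are ignored for ordering).
Assembling the pieces gives 6-chloro-5-methylundecan-4-ol.

6-chloro-5-methylundecan-4-ol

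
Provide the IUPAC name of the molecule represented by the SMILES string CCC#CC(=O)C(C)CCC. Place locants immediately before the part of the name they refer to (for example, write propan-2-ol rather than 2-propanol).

The longest chain bearing the carbonyl and the multiple bond is 9 carbons long (nonane).
A ketone (C=O on an internal carbon) is the principal characteristic group, giving the suffix -one.
A C≡C triple bond in the chain gives the infix -yne-.
Choose the numbering such that numbering from this end puts the triple bond at C-3 rather than C-6.
That gives the carbonyl at C-5; the triple bond between C-3 and C-4; a methyl group at C-6.
The name is 6-methylnon-3-yn-5-one.

6-methylnon-3-yn-5-one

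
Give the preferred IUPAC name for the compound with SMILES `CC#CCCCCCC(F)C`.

The longest carbon chain that includes the multiple bond has 10 carbons, so the parent hydride is decane.
A C≡C triple bond in the chain gives the infix -yne-.
Choose the numbering such that numbering from this end puts the triple bond at C-2 rather than C-8.
With this numbering: the triple bond between C-2 and C-3; a fluoro group at C-9.
Assembling the pieces gives 9-fluorodec-2-yne.

9-fluorodec-2-yne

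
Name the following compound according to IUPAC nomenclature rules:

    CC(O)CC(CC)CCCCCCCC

The longest chain bearing the –OH group is 12 carbons long (dodecane).
The principal characteristic group is an alcohol (–OH), named with the suffix -ol.
Choose the numbering such that numbering from this end puts the hydroxyl group at C-2 rather than C-11.
This places the hydroxyl at C-2; an ethyl group at C-4.
The name is 4-ethyldodecan-2-ol.

4-ethyldodecan-2-ol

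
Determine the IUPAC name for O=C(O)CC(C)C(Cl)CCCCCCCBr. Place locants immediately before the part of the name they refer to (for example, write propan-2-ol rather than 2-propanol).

Counting along the main chain through the –COOH group gives 11 carbons: the parent is undecane.
The highest-priority functional group is a carboxylic acid (terminal –COOH), so the name ends in -oic acid.
Choose the numbering such that the carboxylic acid carbon is C-1 by definition.
That gives a bromo group at C-11; a chloro group at C-4; a methyl group at C-3.
The substituents are ordered alphabetically, ignoring any di-/tri- multipliers.
The name is 11-bromo-4-chloro-3-methylundecanoic acid.

11-bromo-4-chloro-3-methylundecanoic acid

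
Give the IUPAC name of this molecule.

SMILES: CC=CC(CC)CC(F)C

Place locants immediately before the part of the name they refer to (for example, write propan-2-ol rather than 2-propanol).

The longest chain bearing the multiple bond is 7 carbons long (heptane).
There is one C=C double bond, indicated by the ending -ene.
Number the chain so that numbering from this end puts the double bond at C-2 rather than C-5.
This places the double bond between C-2 and C-3; an ethyl group at C-4; a fluoro group at C-6.
Prefixes are listed alphabetically: ethyl, fluoro.
The name is 4-ethyl-6-fluorohept-2-ene.

4-ethyl-6-fluorohept-2-ene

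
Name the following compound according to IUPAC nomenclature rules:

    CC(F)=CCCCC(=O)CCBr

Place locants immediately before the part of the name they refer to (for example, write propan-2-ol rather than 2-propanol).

The longest chain bearing the carbonyl and the multiple bond is 9 carbons long (nonane).
A ketone (C=O on an internal carbon) is the principal characteristic group, giving the suffix -one.
There is one C=C double bond, indicated by the ending -ene.
The numbering direction is chosen so that numbering from this end puts the carbonyl group at C-3 rather than C-7.
This places the carbonyl at C-3; the double bond between C-7 and C-8; a bromo group at C-1; a fluoro group at C-8.
The substituents are ordered alphabetically, ignoring any di-/tri- multipliers.
Putting it together: 1-bromo-8-fluoronon-7-en-3-one.

1-bromo-8-fluoronon-7-en-3-one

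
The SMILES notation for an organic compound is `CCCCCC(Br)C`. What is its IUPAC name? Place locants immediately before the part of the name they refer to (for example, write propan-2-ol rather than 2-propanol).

The longest carbon chain is 7 atoms: the parent is heptane.
The numbering direction is chosen so that the substituent locant set {2} is lower than {6} at the first point of difference.
That gives a bromo group at C-2.
Assembling the pieces gives 2-bromoheptane.

2-bromoheptane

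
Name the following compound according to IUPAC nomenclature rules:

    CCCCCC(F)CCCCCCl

The longest carbon chain is 11 atoms: the parent is undecane.
The numbering direction is chosen so that the substituent locant set {1,6} is lower than {6,11} at the first point of difference.
With this numbering: a chloro group at C-1; a fluoro group at C-6.
Prefixes are listed alphabetically: chloro, fluoro.
The name is 1-chloro-6-fluoroundecane.

1-chloro-6-fluoroundecane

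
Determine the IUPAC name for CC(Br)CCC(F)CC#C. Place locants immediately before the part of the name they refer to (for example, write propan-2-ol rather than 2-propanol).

The longest carbon chain that includes the multiple bond has 8 carbons, so the parent hydride is octane.
There is one C≡C triple bond, indicated by the ending -yne.
Choose the numbering such that numbering from this end puts the triple bond at C-1 rather than C-7.
With this numbering: the triple bond between C-1 and C-2; a bromo group at C-7; a fluoro group at C-4.
Substituent prefixes are cited in alphabetical order (multiplying prefixes like di-/tri- are ignored for ordering).
The name is 7-bromo-4-fluorooct-1-yne.

7-bromo-4-fluorooct-1-yne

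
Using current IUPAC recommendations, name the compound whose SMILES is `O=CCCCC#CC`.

Counting along the main chain through the –CHO group and the multiple bond gives 7 carbons: the parent is heptane.
The highest-priority functional group is an aldehyde (terminal –CHO), so the name ends in -al.
A C≡C triple bond in the chain gives the infix -yne-.
The numbering direction is chosen so that the aldehyde carbon is C-1 by definition.
That gives the triple bond between C-5 and C-6.
Assembling the pieces gives hept-5-ynal.

hept-5-ynal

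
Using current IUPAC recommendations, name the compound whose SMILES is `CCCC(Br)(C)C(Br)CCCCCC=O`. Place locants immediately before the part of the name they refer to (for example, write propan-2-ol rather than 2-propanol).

The longest chain bearing the –CHO group is 11 carbons long (undecane).
The principal characteristic group is an aldehyde (terminal –CHO), named with the suffix -al.
Choose the numbering such that the aldehyde carbon is C-1 by definition.
With this numbering: bromo groups at C-7 and C-8; a methyl group at C-8.
The substituents are ordered alphabetically, ignoring any di-/tri- multipliers.
Assembling the pieces gives 7,8-dibromo-8-methylundecanal.

7,8-dibromo-8-methylundecanal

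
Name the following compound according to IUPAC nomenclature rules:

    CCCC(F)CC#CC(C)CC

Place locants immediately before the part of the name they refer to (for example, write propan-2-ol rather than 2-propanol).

Counting along the main chain through the multiple bond gives 10 carbons: the parent is decane.
A C≡C triple bond in the chain gives the infix -yne-.
Number the chain so that numbering from this end puts the triple bond at C-4 rather than C-6.
That gives the triple bond between C-4 and C-5; a fluoro group at C-7; a methyl group at C-3.
Substituent prefixes are cited in alphabetical order (multiplying prefixes like di-/tri- are ignored for ordering).
The name is 7-fluoro-3-methyldec-4-yne.

7-fluoro-3-methyldec-4-yne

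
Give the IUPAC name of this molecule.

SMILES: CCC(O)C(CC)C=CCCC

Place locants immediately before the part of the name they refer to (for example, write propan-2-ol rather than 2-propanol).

4-ethylnon-5-en-3-ol

The longest carbon chain that includes the –OH group and the multiple bond has 9 carbons, so the parent hydride is nonane.
The principal characteristic group is an alcohol (–OH), named with the suffix -ol.
A C=C double bond in the chain gives the infix -ene-.
The numbering direction is chosen so that numbering from this end puts the hydroxyl group at C-3 rather than C-7.
That gives the hydroxyl at C-3; the double bond between C-5 and C-6; an ethyl group at C-4.
Putting it together: 4-ethylnon-5-en-3-ol.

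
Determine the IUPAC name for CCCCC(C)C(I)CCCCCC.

6-iodo-5-methyldodecane

The parent chain contains 12 carbons (dodecane).
The numbering direction is chosen so that the substituent locant set {5,6} is lower than {7,8} at the first point of difference.
That gives an iodo group at C-6; a methyl group at C-5.
Prefixes are listed alphabetically: iodo, methyl.
Putting it together: 6-iodo-5-methyldodecane.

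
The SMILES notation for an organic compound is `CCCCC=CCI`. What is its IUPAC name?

1-iodohept-2-ene

The longest chain bearing the multiple bond is 7 carbons long (heptane).
There is one C=C double bond, indicated by the ending -ene.
Number the chain so that numbering from this end puts the double bond at C-2 rather than C-5.
That gives the double bond between C-2 and C-3; an iodo group at C-1.
Putting it together: 1-iodohept-2-ene.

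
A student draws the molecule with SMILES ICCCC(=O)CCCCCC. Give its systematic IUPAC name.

1-iododecan-4-one

The longest carbon chain that includes the carbonyl has 10 carbons, so the parent hydride is decane.
The highest-priority functional group is a ketone (C=O on an internal carbon), so the name ends in -one.
Choose the numbering such that numbering from this end puts the carbonyl group at C-4 rather than C-7.
That gives the carbonyl at C-4; an iodo group at C-1.
Assembling the pieces gives 1-iododecan-4-one.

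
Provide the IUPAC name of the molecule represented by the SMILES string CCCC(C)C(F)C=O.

Counting along the main chain through the –CHO group gives 6 carbons: the parent is hexane.
The highest-priority functional group is an aldehyde (terminal –CHO), so the name ends in -al.
Number the chain so that the aldehyde carbon is C-1 by definition.
This places a fluoro group at C-2; a methyl group at C-3.
Prefixes are listed alphabetically: fluoro, methyl.
The name is 2-fluoro-3-methylhexanal.

2-fluoro-3-methylhexanal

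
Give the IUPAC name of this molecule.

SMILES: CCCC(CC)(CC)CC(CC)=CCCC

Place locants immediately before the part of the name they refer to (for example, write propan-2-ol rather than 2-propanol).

The longest chain bearing the multiple bond is 10 carbons long (decane).
A C=C double bond in the chain gives the infix -ene-.
The numbering direction is chosen so that numbering from this end puts the double bond at C-4 rather than C-6.
With this numbering: the double bond between C-4 and C-5; ethyl groups at C-5 and C-7 (×2).
The name is 5,7,7-triethyldec-4-ene.

5,7,7-triethyldec-4-ene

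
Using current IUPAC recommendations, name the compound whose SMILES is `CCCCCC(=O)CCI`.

The longest carbon chain that includes the carbonyl has 8 carbons, so the parent hydride is octane.
The principal characteristic group is a ketone (C=O on an internal carbon), named with the suffix -one.
Choose the numbering such that numbering from this end puts the carbonyl group at C-3 rather than C-6.
With this numbering: the carbonyl at C-3; an iodo group at C-1.
The name is 1-iodooctan-3-one.

1-iodooctan-3-one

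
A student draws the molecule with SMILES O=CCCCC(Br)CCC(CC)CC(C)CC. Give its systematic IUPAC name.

5-bromo-8-ethyl-10-methyldodecanal

The longest carbon chain that includes the –CHO group has 12 carbons, so the parent hydride is dodecane.
An aldehyde (terminal –CHO) is the principal characteristic group, giving the suffix -al.
Number the chain so that the aldehyde carbon is C-1 by definition.
With this numbering: a bromo group at C-5; an ethyl group at C-8; a methyl group at C-10.
Substituent prefixes are cited in alphabetical order (multiplying prefixes like di-/tri- are ignored for ordering).
The name is 5-bromo-8-ethyl-10-methyldodecanal.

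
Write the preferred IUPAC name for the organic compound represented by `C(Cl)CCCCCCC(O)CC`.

10-chlorodecan-3-ol

The longest carbon chain that includes the –OH group has 10 carbons, so the parent hydride is decane.
The principal characteristic group is an alcohol (–OH), named with the suffix -ol.
Choose the numbering such that numbering from this end puts the hydroxyl group at C-3 rather than C-8.
This places the hydroxyl at C-3; a chloro group at C-10.
Putting it together: 10-chlorodecan-3-ol.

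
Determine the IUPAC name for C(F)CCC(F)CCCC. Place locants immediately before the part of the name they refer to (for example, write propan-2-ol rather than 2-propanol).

1,4-difluorooctane

The parent chain contains 8 carbons (octane).
The numbering direction is chosen so that the substituent locant set {1,4} is lower than {5,8} at the first point of difference.
This places fluoro groups at C-1 and C-4.
The name is 1,4-difluorooctane.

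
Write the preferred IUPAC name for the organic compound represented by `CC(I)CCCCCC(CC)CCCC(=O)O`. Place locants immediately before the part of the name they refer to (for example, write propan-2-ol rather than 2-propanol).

5-ethyl-11-iodododecanoic acid

The longest carbon chain that includes the –COOH group has 12 carbons, so the parent hydride is dodecane.
The principal characteristic group is a carboxylic acid (terminal –COOH), named with the suffix -oic acid.
Choose the numbering such that the carboxylic acid carbon is C-1 by definition.
With this numbering: an ethyl group at C-5; an iodo group at C-11.
The substituents are ordered alphabetically, ignoring any di-/tri- multipliers.
Putting it together: 5-ethyl-11-iodododecanoic acid.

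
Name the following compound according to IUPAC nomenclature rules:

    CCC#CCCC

Counting along the main chain through the multiple bond gives 7 carbons: the parent is heptane.
A C≡C triple bond in the chain gives the infix -yne-.
Number the chain so that numbering from this end puts the triple bond at C-3 rather than C-4.
This places the triple bond between C-3 and C-4.
Putting it together: hept-3-yne.

hept-3-yne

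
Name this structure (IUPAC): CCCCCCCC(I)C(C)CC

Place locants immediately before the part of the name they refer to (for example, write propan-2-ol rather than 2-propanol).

The longest carbon chain is 11 atoms: the parent is undecane.
Choose the numbering such that the substituent locant set {3,4} is lower than {8,9} at the first point of difference.
With this numbering: an iodo group at C-4; a methyl group at C-3.
Substituent prefixes are cited in alphabetical order (multiplying prefixes like di-/tri- are ignored for ordering).
The name is 4-iodo-3-methylundecane.

4-iodo-3-methylundecane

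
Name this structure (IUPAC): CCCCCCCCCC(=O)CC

dodecan-3-one

The longest carbon chain that includes the carbonyl has 12 carbons, so the parent hydride is dodecane.
A ketone (C=O on an internal carbon) is the principal characteristic group, giving the suffix -one.
The numbering direction is chosen so that numbering from this end puts the carbonyl group at C-3 rather than C-10.
This places the carbonyl at C-3.
The name is dodecan-3-one.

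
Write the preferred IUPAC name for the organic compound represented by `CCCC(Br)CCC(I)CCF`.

6-bromo-1-fluoro-3-iodononane

The longest carbon chain is 9 atoms: the parent is nonane.
Choose the numbering such that the substituent locant set {1,3,6} is lower than {4,7,9} at the first point of difference.
This places a bromo group at C-6; a fluoro group at C-1; an iodo group at C-3.
Substituent prefixes are cited in alphabetical order (multiplying prefixes like di-/tri- are ignored for ordering).
The name is 6-bromo-1-fluoro-3-iodononane.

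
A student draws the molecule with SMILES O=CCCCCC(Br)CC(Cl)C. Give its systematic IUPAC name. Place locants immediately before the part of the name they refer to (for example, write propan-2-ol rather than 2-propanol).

The longest carbon chain that includes the –CHO group has 9 carbons, so the parent hydride is nonane.
The principal characteristic group is an aldehyde (terminal –CHO), named with the suffix -al.
The numbering direction is chosen so that the aldehyde carbon is C-1 by definition.
With this numbering: a bromo group at C-6; a chloro group at C-8.
Prefixes are listed alphabetically: bromo, chloro.
Assembling the pieces gives 6-bromo-8-chlorononanal.

6-bromo-8-chlorononanal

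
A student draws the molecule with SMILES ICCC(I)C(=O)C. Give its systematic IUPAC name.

Counting along the main chain through the carbonyl gives 5 carbons: the parent is pentane.
A ketone (C=O on an internal carbon) is the principal characteristic group, giving the suffix -one.
Number the chain so that numbering from this end puts the carbonyl group at C-2 rather than C-4.
This places the carbonyl at C-2; iodo groups at C-3 and C-5.
The name is 3,5-diiodopentan-2-one.

3,5-diiodopentan-2-one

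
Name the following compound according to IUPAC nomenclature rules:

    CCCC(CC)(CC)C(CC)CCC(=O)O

4,5,5-triethyloctanoic acid

The longest carbon chain that includes the –COOH group has 8 carbons, so the parent hydride is octane.
A carboxylic acid (terminal –COOH) is the principal characteristic group, giving the suffix -oic acid.
Choose the numbering such that the carboxylic acid carbon is C-1 by definition.
This places ethyl groups at C-4 and C-5 (×2).
Putting it together: 4,5,5-triethyloctanoic acid.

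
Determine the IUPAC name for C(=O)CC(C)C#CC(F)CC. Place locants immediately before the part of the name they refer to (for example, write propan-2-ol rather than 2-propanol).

6-fluoro-3-methyloct-4-ynal

The longest carbon chain that includes the –CHO group and the multiple bond has 8 carbons, so the parent hydride is octane.
An aldehyde (terminal –CHO) is the principal characteristic group, giving the suffix -al.
A C≡C triple bond in the chain gives the infix -yne-.
Number the chain so that the aldehyde carbon is C-1 by definition.
This places the triple bond between C-4 and C-5; a fluoro group at C-6; a methyl group at C-3.
Prefixes are listed alphabetically: fluoro, methyl.
Assembling the pieces gives 6-fluoro-3-methyloct-4-ynal.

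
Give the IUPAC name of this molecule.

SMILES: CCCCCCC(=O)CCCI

The longest carbon chain that includes the carbonyl has 10 carbons, so the parent hydride is decane.
A ketone (C=O on an internal carbon) is the principal characteristic group, giving the suffix -one.
The numbering direction is chosen so that numbering from this end puts the carbonyl group at C-4 rather than C-7.
This places the carbonyl at C-4; an iodo group at C-1.
Assembling the pieces gives 1-iododecan-4-one.

1-iododecan-4-one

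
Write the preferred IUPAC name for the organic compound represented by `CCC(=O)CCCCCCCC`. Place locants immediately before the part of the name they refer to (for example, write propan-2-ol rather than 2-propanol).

undecan-3-one

The longest chain bearing the carbonyl is 11 carbons long (undecane).
A ketone (C=O on an internal carbon) is the principal characteristic group, giving the suffix -one.
The numbering direction is chosen so that numbering from this end puts the carbonyl group at C-3 rather than C-9.
That gives the carbonyl at C-3.
Assembling the pieces gives undecan-3-one.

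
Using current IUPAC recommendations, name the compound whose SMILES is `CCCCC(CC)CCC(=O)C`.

5-ethylnonan-2-one

The longest carbon chain that includes the carbonyl has 9 carbons, so the parent hydride is nonane.
A ketone (C=O on an internal carbon) is the principal characteristic group, giving the suffix -one.
Choose the numbering such that numbering from this end puts the carbonyl group at C-2 rather than C-8.
With this numbering: the carbonyl at C-2; an ethyl group at C-5.
Putting it together: 5-ethylnonan-2-one.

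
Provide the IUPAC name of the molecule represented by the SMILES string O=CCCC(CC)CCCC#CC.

4-ethyldec-8-ynal

The longest chain bearing the –CHO group and the multiple bond is 10 carbons long (decane).
An aldehyde (terminal –CHO) is the principal characteristic group, giving the suffix -al.
A C≡C triple bond in the chain gives the infix -yne-.
The numbering direction is chosen so that the aldehyde carbon is C-1 by definition.
With this numbering: the triple bond between C-8 and C-9; an ethyl group at C-4.
Assembling the pieces gives 4-ethyldec-8-ynal.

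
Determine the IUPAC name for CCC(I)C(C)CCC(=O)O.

The longest chain bearing the –COOH group is 7 carbons long (heptane).
The principal characteristic group is a carboxylic acid (terminal –COOH), named with the suffix -oic acid.
Choose the numbering such that the carboxylic acid carbon is C-1 by definition.
With this numbering: an iodo group at C-5; a methyl group at C-4.
Substituent prefixes are cited in alphabetical order (multiplying prefixes like di-/tri- are ignored for ordering).
Assembling the pieces gives 5-iodo-4-methylheptanoic acid.

5-iodo-4-methylheptanoic acid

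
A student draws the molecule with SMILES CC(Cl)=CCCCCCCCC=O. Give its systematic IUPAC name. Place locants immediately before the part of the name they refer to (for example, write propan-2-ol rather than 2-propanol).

The longest chain bearing the –CHO group and the multiple bond is 11 carbons long (undecane).
An aldehyde (terminal –CHO) is the principal characteristic group, giving the suffix -al.
There is one C=C double bond, indicated by the ending -ene.
Choose the numbering such that the aldehyde carbon is C-1 by definition.
That gives the double bond between C-9 and C-10; a chloro group at C-10.
The name is 10-chloroundec-9-enal.

10-chloroundec-9-enal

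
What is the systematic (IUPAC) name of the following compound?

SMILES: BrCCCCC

1-bromopentane

The longest continuous carbon chain has 5 atoms, so the parent hydride is pentane.
Number the chain so that the substituent locant set {1} is lower than {5} at the first point of difference.
With this numbering: a bromo group at C-1.
Assembling the pieces gives 1-bromopentane.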